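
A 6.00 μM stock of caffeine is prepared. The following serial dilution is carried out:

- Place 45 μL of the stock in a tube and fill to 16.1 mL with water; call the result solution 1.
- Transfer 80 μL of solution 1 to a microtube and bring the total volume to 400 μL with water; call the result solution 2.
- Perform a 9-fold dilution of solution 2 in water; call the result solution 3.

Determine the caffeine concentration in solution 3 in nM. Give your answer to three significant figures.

Step 1: 45 μL brought to 16.1 mL → factor 16100/45 = 357.78
Step 2: 80 μL brought to 400 μL → factor 400/80 = 5
Step 3: 9-fold → factor 9
Overall dilution factor = 357.78 × 5 × 9 = 16100
Final = 6.00 μM / 16100 = 0.0003727 μM = 0.373 nM

0.373 nM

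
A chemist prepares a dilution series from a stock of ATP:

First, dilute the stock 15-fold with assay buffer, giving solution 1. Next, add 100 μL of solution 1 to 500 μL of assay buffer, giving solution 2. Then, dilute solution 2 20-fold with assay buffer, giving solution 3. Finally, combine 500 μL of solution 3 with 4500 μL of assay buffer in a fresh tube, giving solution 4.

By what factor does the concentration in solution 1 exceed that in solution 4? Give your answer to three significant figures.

1.20 × 10^3

Step 1: 15-fold → factor 15
Step 2: 100 μL + 500 μL = 600 μL total → factor 600/100 = 6
Step 3: 20-fold → factor 20
Step 4: 500 μL + 4500 μL = 5000 μL total → factor 5000/500 = 10
Dilution factor to solution 1 = 15; to solution 4 = 18000
[solution 1]/[solution 4] = (factor to solution 4)/(factor to solution 1) = 18000/15 = 1.20 × 10^3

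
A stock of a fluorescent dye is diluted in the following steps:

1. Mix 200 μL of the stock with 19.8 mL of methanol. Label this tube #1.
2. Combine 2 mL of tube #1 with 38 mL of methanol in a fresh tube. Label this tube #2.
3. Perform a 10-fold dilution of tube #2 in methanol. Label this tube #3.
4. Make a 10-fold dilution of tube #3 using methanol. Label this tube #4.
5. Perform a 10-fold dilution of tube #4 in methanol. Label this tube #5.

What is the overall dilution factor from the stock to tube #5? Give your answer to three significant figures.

2.00 × 10^6

Step 1: 200 μL + 19.8 mL = 20000 μL total → factor 20000/200 = 100
Step 2: 2 mL + 38 mL = 40 mL total → factor 40/2 = 20
Step 3: 10-fold → factor 10
Step 4: 10-fold → factor 10
Step 5: 10-fold → factor 10
Overall dilution factor = 100 × 20 × 10 × 10 × 10 = 2 × 10^6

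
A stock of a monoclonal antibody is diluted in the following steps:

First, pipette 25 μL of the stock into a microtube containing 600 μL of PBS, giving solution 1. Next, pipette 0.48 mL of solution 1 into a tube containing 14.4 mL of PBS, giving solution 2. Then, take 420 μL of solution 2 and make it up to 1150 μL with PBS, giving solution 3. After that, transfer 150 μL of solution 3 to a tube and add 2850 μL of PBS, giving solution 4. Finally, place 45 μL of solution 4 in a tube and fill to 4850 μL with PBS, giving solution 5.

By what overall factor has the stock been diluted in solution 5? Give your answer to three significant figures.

Step 1: 25 μL + 600 μL = 625 μL total → factor 625/25 = 25
Step 2: 0.48 mL + 14.4 mL = 14.88 mL total → factor 14.88/0.48 = 31
Step 3: 420 μL brought to 1150 μL → factor 1150/420 = 2.7381
Step 4: 150 μL + 2850 μL = 3000 μL total → factor 3000/150 = 20
Step 5: 45 μL brought to 4850 μL → factor 4850/45 = 107.78
Overall dilution factor = 25 × 31 × 2.7381 × 20 × 107.78 = 4.5741 × 10^6

4.57 × 10^6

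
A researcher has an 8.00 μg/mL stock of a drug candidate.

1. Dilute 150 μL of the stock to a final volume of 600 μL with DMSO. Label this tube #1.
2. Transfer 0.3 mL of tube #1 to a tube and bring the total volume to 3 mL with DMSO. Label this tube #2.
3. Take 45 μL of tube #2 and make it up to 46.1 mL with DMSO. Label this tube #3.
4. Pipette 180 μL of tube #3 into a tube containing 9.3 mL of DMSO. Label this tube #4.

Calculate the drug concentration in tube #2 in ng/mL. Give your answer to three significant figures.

Step 1: 150 μL brought to 600 μL → factor 600/150 = 4
Step 2: 0.3 mL brought to 3 mL → factor 3/0.3 = 10
Dilution factor through tube #2 = 4 × 10 = 40
[tube #2] = 8.00 μg/mL / 40 = 0.2000 μg/mL = 200 ng/mL

200 ng/mL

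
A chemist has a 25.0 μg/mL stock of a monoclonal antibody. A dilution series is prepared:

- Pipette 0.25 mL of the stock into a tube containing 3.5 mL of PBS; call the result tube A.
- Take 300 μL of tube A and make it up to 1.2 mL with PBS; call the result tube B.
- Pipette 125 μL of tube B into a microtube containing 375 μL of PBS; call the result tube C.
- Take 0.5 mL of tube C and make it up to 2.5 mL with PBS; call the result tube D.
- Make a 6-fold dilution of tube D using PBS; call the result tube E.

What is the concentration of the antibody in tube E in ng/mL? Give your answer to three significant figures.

3.47 ng/mL

Step 1: 0.25 mL + 3.5 mL = 3.75 mL total → factor 3.75/0.25 = 15
Step 2: 300 μL brought to 1.2 mL → factor 1200/300 = 4
Step 3: 125 μL + 375 μL = 500 μL total → factor 500/125 = 4
Step 4: 0.5 mL brought to 2.5 mL → factor 2.5/0.5 = 5
Step 5: 6-fold → factor 6
Overall dilution factor = 15 × 4 × 4 × 5 × 6 = 7200
Final = 25.0 μg/mL / 7200 = 0.003472 μg/mL = 3.47 ng/mL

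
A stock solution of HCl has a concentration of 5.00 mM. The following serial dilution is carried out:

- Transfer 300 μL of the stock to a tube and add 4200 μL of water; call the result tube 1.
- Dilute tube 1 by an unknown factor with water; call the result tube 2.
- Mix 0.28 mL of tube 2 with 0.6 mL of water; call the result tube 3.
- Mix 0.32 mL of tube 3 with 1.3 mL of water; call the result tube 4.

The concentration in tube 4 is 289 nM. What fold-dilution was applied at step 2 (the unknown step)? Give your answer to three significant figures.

72.5-fold

Step 1: 300 μL + 4200 μL = 4500 μL total → factor 4500/300 = 15
Step 2: unknown factor x
Step 3: 0.28 mL + 0.6 mL = 0.88 mL total → factor 0.88/0.28 = 3.1429
Step 4: 0.32 mL + 1.3 mL = 1.62 mL total → factor 1.62/0.32 = 5.0625
Product of known-step factors = 238.66
Overall factor = 5.00 mM / (289 nM) = 17301
x = 17301 / 238.66 = 72.5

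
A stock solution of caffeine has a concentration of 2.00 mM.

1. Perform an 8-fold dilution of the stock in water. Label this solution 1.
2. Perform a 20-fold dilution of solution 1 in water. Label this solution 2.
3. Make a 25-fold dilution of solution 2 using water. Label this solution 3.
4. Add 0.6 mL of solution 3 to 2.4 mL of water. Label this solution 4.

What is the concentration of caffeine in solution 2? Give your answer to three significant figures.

0.0125 mM

Step 1: 8-fold → factor 8
Step 2: 20-fold → factor 20
Dilution factor through solution 2 = 8 × 20 = 160
[solution 2] = 2.00 mM / 160 = 0.0125 mM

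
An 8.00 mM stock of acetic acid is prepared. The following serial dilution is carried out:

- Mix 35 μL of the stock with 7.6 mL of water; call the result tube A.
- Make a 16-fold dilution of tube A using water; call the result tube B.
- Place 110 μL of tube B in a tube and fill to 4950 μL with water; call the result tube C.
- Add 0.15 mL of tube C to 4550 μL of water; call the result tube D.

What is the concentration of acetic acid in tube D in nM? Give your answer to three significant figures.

1.63 nM

Step 1: 35 μL + 7.6 mL = 7635 μL total → factor 7635/35 = 218.14
Step 2: 16-fold → factor 16
Step 3: 110 μL brought to 4950 μL → factor 4950/110 = 45
Step 4: 0.15 mL + 4550 μL = 4.7 mL total → factor 4.7/0.15 = 31.333
Overall dilution factor = 218.14 × 16 × 45 × 31.333 = 4.9213 × 10^6
Final = 8.00 mM / 4.9213 × 10^6 = 1.626 × 10^-6 mM = 1.63 nM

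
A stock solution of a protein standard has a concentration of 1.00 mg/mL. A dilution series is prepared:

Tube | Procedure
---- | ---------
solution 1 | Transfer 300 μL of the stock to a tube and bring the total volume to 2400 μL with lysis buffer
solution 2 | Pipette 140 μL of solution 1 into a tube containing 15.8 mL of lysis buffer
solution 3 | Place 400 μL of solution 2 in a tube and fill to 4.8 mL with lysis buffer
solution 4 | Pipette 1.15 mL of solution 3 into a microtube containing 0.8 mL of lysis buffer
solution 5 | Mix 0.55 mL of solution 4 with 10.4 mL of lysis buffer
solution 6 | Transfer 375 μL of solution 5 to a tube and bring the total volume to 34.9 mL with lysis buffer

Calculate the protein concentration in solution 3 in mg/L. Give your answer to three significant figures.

0.0915 mg/L

Step 1: 300 μL brought to 2400 μL → factor 2400/300 = 8
Step 2: 140 μL + 15.8 mL = 15940 μL total → factor 15940/140 = 113.86
Step 3: 400 μL brought to 4.8 mL → factor 4800/400 = 12
Dilution factor through solution 3 = 8 × 113.86 × 12 = 10930
[solution 3] = 1.00 mg/mL / 10930 = 9.149 × 10^-5 mg/mL = 0.0915 mg/L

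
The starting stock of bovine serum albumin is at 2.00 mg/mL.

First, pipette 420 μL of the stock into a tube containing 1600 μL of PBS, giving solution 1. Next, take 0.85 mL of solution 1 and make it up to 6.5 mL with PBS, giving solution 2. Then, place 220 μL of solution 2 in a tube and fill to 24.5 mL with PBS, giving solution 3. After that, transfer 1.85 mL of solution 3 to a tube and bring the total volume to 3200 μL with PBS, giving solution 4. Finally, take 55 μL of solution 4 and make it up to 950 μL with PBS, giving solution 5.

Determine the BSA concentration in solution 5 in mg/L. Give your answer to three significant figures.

0.0163 mg/L

Step 1: 420 μL + 1600 μL = 2020 μL total → factor 2020/420 = 4.8095
Step 2: 0.85 mL brought to 6.5 mL → factor 6.5/0.85 = 7.6471
Step 3: 220 μL brought to 24.5 mL → factor 24500/220 = 111.36
Step 4: 1.85 mL brought to 3200 μL → factor 3.2/1.85 = 1.7297
Step 5: 55 μL brought to 950 μL → factor 950/55 = 17.273
Overall dilution factor = 4.8095 × 7.6471 × 111.36 × 1.7297 × 17.273 = 1.2237 × 10^5
Final = 2.00 mg/mL / 1.2237 × 10^5 = 1.634 × 10^-5 mg/mL = 0.0163 mg/L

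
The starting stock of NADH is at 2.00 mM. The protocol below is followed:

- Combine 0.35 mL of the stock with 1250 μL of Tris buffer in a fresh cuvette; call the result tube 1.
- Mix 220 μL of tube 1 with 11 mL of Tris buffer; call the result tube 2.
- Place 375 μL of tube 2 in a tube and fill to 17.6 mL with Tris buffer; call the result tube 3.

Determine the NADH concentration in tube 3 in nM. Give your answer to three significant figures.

183 nM

Step 1: 0.35 mL + 1250 μL = 1.6 mL total → factor 1.6/0.35 = 4.5714
Step 2: 220 μL + 11 mL = 11220 μL total → factor 11220/220 = 51
Step 3: 375 μL brought to 17.6 mL → factor 17600/375 = 46.933
Overall dilution factor = 4.5714 × 51 × 46.933 = 10942
Final = 2.00 mM / 10942 = 0.0001828 mM = 183 nM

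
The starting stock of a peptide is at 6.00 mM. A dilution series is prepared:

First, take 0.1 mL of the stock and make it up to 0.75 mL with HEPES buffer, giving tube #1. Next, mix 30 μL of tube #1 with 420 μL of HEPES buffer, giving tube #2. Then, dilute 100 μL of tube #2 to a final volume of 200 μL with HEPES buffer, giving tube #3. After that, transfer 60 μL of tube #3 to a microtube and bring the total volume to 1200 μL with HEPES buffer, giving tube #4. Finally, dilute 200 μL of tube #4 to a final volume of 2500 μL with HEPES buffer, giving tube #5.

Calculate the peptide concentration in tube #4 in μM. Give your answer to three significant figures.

1.33 μM

Step 1: 0.1 mL brought to 0.75 mL → factor 0.75/0.1 = 7.5
Step 2: 30 μL + 420 μL = 450 μL total → factor 450/30 = 15
Step 3: 100 μL brought to 200 μL → factor 200/100 = 2
Step 4: 60 μL brought to 1200 μL → factor 1200/60 = 20
Dilution factor through tube #4 = 7.5 × 15 × 2 × 20 = 4500
[tube #4] = 6.00 mM / 4500 = 0.001333 mM = 1.33 μM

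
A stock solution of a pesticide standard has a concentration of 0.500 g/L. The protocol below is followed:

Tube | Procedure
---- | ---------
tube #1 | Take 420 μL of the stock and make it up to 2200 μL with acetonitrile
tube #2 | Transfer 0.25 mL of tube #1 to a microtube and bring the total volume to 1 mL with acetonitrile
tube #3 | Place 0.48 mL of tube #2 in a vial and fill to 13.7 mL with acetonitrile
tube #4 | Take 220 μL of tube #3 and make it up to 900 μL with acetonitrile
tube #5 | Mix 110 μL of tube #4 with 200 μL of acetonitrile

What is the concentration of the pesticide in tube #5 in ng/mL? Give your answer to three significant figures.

Step 1: 420 μL brought to 2200 μL → factor 2200/420 = 5.2381
Step 2: 0.25 mL brought to 1 mL → factor 1/0.25 = 4
Step 3: 0.48 mL brought to 13.7 mL → factor 13.7/0.48 = 28.542
Step 4: 220 μL brought to 900 μL → factor 900/220 = 4.0909
Step 5: 110 μL + 200 μL = 310 μL total → factor 310/110 = 2.8182
Overall dilution factor = 5.2381 × 4 × 28.542 × 4.0909 × 2.8182 = 6894.5
Final = 0.500 g/L / 6894.5 = 7.252 × 10^-5 g/L = 72.5 ng/mL

72.5 ng/mL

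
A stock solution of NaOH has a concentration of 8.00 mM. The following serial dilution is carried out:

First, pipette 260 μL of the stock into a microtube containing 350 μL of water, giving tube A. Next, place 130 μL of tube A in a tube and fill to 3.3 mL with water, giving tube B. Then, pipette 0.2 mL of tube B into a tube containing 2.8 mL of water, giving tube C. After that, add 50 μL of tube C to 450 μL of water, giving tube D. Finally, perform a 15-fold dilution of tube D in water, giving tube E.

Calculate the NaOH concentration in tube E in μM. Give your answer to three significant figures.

Step 1: 260 μL + 350 μL = 610 μL total → factor 610/260 = 2.3462
Step 2: 130 μL brought to 3.3 mL → factor 3300/130 = 25.385
Step 3: 0.2 mL + 2.8 mL = 3 mL total → factor 3/0.2 = 15
Step 4: 50 μL + 450 μL = 500 μL total → factor 500/50 = 10
Step 5: 15-fold → factor 15
Dilution factor through tube E = 2.3462 × 25.385 × 15 × 10 × 15 = 1.34 × 10^5
[tube E] = 8.00 mM / 1.34 × 10^5 = 5.970 × 10^-5 mM = 0.0597 μM

0.0597 μM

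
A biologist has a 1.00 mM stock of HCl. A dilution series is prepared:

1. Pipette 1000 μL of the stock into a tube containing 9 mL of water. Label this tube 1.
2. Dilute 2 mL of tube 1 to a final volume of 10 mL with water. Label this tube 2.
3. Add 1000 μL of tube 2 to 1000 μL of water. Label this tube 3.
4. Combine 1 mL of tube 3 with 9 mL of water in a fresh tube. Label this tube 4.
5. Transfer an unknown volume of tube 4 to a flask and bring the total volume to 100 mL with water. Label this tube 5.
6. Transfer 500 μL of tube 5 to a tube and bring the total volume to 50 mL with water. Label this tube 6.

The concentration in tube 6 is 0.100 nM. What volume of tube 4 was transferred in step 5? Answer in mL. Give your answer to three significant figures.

Step 1: 1000 μL + 9 mL = 10000 μL total → factor 10000/1000 = 10
Step 2: 2 mL brought to 10 mL → factor 10/2 = 5
Step 3: 1000 μL + 1000 μL = 2000 μL total → factor 2000/1000 = 2
Step 4: 1 mL + 9 mL = 10 mL total → factor 10/1 = 10
Step 5: v brought to 100 mL → factor = 100 mL/v
Step 6: 500 μL brought to 50 mL → factor 50000/500 = 100
Product of known-step factors = 1 × 10^5
Overall factor = 1.00 mM / (0.100 nM) = 1 × 10^7
Step-5 factor = 1 × 10^7 / 1 × 10^5 = 100
v = 100 mL / 100 = 1.00 mL

1.00 mL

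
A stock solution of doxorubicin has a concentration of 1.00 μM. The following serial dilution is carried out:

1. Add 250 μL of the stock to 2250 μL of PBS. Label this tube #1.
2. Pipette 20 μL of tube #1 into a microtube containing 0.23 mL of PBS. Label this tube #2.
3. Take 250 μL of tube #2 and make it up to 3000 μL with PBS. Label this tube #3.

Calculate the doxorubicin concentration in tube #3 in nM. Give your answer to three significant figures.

0.667 nM

Step 1: 250 μL + 2250 μL = 2500 μL total → factor 2500/250 = 10
Step 2: 20 μL + 0.23 mL = 250 μL total → factor 250/20 = 12.5
Step 3: 250 μL brought to 3000 μL → factor 3000/250 = 12
Dilution factor through tube #3 = 10 × 12.5 × 12 = 1500
[tube #3] = 1.00 μM / 1500 = 0.0006667 μM = 0.667 nM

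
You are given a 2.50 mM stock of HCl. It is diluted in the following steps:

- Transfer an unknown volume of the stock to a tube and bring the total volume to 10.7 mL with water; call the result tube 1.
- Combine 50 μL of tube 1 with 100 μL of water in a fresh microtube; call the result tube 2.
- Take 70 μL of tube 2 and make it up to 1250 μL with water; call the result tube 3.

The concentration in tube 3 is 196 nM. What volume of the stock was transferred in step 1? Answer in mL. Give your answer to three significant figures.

Step 1: v brought to 10.7 mL → factor = 10.7 mL/v
Step 2: 50 μL + 100 μL = 150 μL total → factor 150/50 = 3
Step 3: 70 μL brought to 1250 μL → factor 1250/70 = 17.857
Product of known-step factors = 53.571
Overall factor = 2.50 mM / (196 nM) = 12755
Step-1 factor = 12755 / 53.571 = 238.1
v = 10.7 mL / 238.1 = 0.0449 mL

0.0449 mL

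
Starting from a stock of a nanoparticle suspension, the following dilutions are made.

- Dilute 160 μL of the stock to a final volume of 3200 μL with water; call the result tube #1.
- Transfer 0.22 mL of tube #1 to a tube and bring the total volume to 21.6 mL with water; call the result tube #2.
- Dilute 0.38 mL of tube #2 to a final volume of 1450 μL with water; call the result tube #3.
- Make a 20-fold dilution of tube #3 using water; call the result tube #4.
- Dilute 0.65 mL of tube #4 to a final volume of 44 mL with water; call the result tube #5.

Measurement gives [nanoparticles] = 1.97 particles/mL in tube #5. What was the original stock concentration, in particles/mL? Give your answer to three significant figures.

Step 1: 160 μL brought to 3200 μL → factor 3200/160 = 20
Step 2: 0.22 mL brought to 21.6 mL → factor 21.6/0.22 = 98.182
Step 3: 0.38 mL brought to 1450 μL → factor 1.45/0.38 = 3.8158
Step 4: 20-fold → factor 20
Step 5: 0.65 mL brought to 44 mL → factor 44/0.65 = 67.692
Overall dilution factor = 20 × 98.182 × 3.8158 × 20 × 67.692 = 1.0144 × 10^7
Stock = 1.97 particles/mL × 1.0144 × 10^7 = 2.00 × 10^7 particles/mL

2.00 × 10^7 particles/mL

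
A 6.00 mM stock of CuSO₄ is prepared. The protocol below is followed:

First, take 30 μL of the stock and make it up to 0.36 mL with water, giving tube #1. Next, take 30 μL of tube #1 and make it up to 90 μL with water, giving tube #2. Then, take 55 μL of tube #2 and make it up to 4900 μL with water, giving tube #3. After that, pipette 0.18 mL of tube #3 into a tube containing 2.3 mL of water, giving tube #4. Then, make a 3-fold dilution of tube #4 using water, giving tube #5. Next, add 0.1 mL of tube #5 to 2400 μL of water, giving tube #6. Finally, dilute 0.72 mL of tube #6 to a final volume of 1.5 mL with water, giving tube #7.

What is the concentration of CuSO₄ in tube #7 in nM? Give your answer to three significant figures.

Step 1: 30 μL brought to 0.36 mL → factor 360/30 = 12
Step 2: 30 μL brought to 90 μL → factor 90/30 = 3
Step 3: 55 μL brought to 4900 μL → factor 4900/55 = 89.091
Step 4: 0.18 mL + 2.3 mL = 2.48 mL total → factor 2.48/0.18 = 13.778
Step 5: 3-fold → factor 3
Step 6: 0.1 mL + 2400 μL = 2.5 mL total → factor 2.5/0.1 = 25
Step 7: 0.72 mL brought to 1.5 mL → factor 1.5/0.72 = 2.0833
Overall dilution factor = 12 × 3 × 89.091 × 13.778 × 3 × 25 × 2.0833 = 6.9045 × 10^6
Final = 6.00 mM / 6.9045 × 10^6 = 8.690 × 10^-7 mM = 0.869 nM

0.869 nM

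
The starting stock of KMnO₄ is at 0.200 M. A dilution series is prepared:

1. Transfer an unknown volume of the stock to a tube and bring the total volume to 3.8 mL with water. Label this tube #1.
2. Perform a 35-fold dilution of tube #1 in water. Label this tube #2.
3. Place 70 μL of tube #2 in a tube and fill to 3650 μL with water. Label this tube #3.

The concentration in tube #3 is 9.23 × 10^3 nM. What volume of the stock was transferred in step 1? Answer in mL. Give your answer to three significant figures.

0.320 mL

Step 1: v brought to 3.8 mL → factor = 3.8 mL/v
Step 2: 35-fold → factor 35
Step 3: 70 μL brought to 3650 μL → factor 3650/70 = 52.143
Product of known-step factors = 1825
Overall factor = 0.200 M / (9.23 × 10^3 nM) = 21668
Step-1 factor = 21668 / 1825 = 11.873
v = 3.8 mL / 11.873 = 0.320 mL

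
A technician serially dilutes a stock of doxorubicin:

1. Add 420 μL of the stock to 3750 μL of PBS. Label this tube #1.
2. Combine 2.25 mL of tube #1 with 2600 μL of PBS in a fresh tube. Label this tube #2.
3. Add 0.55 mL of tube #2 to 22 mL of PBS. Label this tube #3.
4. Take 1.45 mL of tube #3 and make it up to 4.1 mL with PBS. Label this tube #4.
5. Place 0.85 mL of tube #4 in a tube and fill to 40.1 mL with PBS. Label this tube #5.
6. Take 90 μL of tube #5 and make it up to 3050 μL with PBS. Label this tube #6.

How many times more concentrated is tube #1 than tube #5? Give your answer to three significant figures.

Step 1: 420 μL + 3750 μL = 4170 μL total → factor 4170/420 = 9.9286
Step 2: 2.25 mL + 2600 μL = 4.85 mL total → factor 4.85/2.25 = 2.1556
Step 3: 0.55 mL + 22 mL = 22.55 mL total → factor 22.55/0.55 = 41
Step 4: 1.45 mL brought to 4.1 mL → factor 4.1/1.45 = 2.8276
Step 5: 0.85 mL brought to 40.1 mL → factor 40.1/0.85 = 47.176
Dilution factor to tube #1 = 9.9286; to tube #5 = 1.1705 × 10^5
[tube #1]/[tube #5] = (factor to tube #5)/(factor to tube #1) = 1.1705 × 10^5/9.9286 = 1.18 × 10^4

1.18 × 10^4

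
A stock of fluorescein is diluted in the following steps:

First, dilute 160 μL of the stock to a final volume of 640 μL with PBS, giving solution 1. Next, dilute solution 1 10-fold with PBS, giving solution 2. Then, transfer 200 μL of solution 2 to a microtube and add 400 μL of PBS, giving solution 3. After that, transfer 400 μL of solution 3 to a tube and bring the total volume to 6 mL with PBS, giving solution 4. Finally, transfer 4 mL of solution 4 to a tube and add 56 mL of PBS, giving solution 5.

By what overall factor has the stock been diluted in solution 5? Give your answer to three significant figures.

2.70 × 10^4

Step 1: 160 μL brought to 640 μL → factor 640/160 = 4
Step 2: 10-fold → factor 10
Step 3: 200 μL + 400 μL = 600 μL total → factor 600/200 = 3
Step 4: 400 μL brought to 6 mL → factor 6000/400 = 15
Step 5: 4 mL + 56 mL = 60 mL total → factor 60/4 = 15
Overall dilution factor = 4 × 10 × 3 × 15 × 15 = 27000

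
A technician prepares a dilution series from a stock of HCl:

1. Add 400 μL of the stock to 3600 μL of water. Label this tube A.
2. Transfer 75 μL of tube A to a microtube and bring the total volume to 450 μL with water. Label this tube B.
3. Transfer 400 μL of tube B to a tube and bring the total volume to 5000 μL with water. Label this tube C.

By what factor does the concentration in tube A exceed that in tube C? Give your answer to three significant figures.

Step 1: 400 μL + 3600 μL = 4000 μL total → factor 4000/400 = 10
Step 2: 75 μL brought to 450 μL → factor 450/75 = 6
Step 3: 400 μL brought to 5000 μL → factor 5000/400 = 12.5
Dilution factor to tube A = 10; to tube C = 750
[tube A]/[tube C] = (factor to tube C)/(factor to tube A) = 750/10 = 75.0

75.0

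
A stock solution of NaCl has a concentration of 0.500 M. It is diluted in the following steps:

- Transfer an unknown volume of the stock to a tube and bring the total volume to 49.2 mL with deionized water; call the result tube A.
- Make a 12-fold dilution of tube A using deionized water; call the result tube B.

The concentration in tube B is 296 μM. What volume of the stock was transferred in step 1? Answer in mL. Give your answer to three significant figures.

Step 1: v brought to 49.2 mL → factor = 49.2 mL/v
Step 2: 12-fold → factor 12
Product of known-step factors = 12
Overall factor = 0.500 M / (296 μM) = 1689.2
Step-1 factor = 1689.2 / 12 = 140.77
v = 49.2 mL / 140.77 = 0.350 mL

0.350 mL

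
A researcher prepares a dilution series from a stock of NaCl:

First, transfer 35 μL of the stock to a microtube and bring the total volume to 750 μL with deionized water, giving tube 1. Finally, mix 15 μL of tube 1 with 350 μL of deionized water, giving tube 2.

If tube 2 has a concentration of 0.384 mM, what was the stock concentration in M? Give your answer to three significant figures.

Step 1: 35 μL brought to 750 μL → factor 750/35 = 21.429
Step 2: 15 μL + 350 μL = 365 μL total → factor 365/15 = 24.333
Overall dilution factor = 21.429 × 24.333 = 521.43
Stock = 0.384 mM × 521.43 = 200.2 mM = 0.200 M

0.200 M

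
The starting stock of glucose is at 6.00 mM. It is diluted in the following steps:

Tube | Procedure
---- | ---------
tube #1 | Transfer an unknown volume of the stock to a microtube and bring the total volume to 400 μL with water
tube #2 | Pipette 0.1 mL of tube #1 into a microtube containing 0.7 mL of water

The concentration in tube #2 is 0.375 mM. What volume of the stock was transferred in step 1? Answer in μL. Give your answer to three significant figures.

200 μL

Step 1: v brought to 400 μL → factor = 400 μL/v
Step 2: 0.1 mL + 0.7 mL = 0.8 mL total → factor 0.8/0.1 = 8
Product of known-step factors = 8
Overall factor = 6.00 mM / (0.375 mM) = 16
Step-1 factor = 16 / 8 = 2
v = 400 μL / 2 = 200 μL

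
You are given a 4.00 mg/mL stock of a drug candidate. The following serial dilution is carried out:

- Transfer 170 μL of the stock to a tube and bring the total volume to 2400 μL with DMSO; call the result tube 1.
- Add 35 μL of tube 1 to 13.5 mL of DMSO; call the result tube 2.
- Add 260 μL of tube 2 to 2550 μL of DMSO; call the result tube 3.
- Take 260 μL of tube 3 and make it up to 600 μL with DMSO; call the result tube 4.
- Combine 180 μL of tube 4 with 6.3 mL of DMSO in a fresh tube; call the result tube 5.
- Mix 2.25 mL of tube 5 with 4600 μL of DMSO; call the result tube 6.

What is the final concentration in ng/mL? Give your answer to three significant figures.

Step 1: 170 μL brought to 2400 μL → factor 2400/170 = 14.118
Step 2: 35 μL + 13.5 mL = 13535 μL total → factor 13535/35 = 386.71
Step 3: 260 μL + 2550 μL = 2810 μL total → factor 2810/260 = 10.808
Step 4: 260 μL brought to 600 μL → factor 600/260 = 2.3077
Step 5: 180 μL + 6.3 mL = 6480 μL total → factor 6480/180 = 36
Step 6: 2.25 mL + 4600 μL = 6.85 mL total → factor 6.85/2.25 = 3.0444
Overall dilution factor = 14.118 × 386.71 × 10.808 × 2.3077 × 36 × 3.0444 = 1.4924 × 10^7
Final = 4.00 mg/mL / 1.4924 × 10^7 = 2.680 × 10^-7 mg/mL = 0.268 ng/mL

0.268 ng/mL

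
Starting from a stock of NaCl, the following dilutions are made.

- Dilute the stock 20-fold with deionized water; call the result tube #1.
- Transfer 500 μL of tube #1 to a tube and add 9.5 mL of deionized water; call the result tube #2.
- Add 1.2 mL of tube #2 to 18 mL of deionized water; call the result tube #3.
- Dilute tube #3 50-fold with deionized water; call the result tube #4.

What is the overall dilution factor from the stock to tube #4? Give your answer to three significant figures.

Step 1: 20-fold → factor 20
Step 2: 500 μL + 9.5 mL = 10000 μL total → factor 10000/500 = 20
Step 3: 1.2 mL + 18 mL = 19.2 mL total → factor 19.2/1.2 = 16
Step 4: 50-fold → factor 50
Overall dilution factor = 20 × 20 × 16 × 50 = 3.2 × 10^5

3.20 × 10^5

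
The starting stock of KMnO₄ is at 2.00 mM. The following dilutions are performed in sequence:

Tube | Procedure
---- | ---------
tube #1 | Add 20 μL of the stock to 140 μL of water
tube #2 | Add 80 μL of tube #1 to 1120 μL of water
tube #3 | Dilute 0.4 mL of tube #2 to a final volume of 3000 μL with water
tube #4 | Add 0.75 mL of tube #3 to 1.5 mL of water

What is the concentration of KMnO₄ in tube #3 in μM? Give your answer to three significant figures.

Step 1: 20 μL + 140 μL = 160 μL total → factor 160/20 = 8
Step 2: 80 μL + 1120 μL = 1200 μL total → factor 1200/80 = 15
Step 3: 0.4 mL brought to 3000 μL → factor 3/0.4 = 7.5
Dilution factor through tube #3 = 8 × 15 × 7.5 = 900
[tube #3] = 2.00 mM / 900 = 0.002222 mM = 2.22 μM

2.22 μM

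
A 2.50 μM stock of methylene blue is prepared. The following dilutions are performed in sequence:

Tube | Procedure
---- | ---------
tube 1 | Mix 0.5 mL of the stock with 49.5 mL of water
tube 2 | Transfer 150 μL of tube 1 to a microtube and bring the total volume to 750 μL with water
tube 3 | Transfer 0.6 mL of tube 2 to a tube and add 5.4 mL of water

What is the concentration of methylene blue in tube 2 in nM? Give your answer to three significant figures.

Step 1: 0.5 mL + 49.5 mL = 50 mL total → factor 50/0.5 = 100
Step 2: 150 μL brought to 750 μL → factor 750/150 = 5
Dilution factor through tube 2 = 100 × 5 = 500
[tube 2] = 2.50 μM / 500 = 0.005000 μM = 5.00 nM

5.00 nM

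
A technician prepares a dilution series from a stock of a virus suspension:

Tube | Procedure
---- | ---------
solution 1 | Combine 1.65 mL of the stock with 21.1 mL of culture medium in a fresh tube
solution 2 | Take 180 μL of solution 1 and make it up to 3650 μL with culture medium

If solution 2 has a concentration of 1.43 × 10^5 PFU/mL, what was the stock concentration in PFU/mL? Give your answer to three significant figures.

4.00 × 10^7 PFU/mL

Step 1: 1.65 mL + 21.1 mL = 22.75 mL total → factor 22.75/1.65 = 13.788
Step 2: 180 μL brought to 3650 μL → factor 3650/180 = 20.278
Overall dilution factor = 13.788 × 20.278 = 279.59
Stock = 1.43 × 10^5 PFU/mL × 279.59 = 4.00 × 10^7 PFU/mL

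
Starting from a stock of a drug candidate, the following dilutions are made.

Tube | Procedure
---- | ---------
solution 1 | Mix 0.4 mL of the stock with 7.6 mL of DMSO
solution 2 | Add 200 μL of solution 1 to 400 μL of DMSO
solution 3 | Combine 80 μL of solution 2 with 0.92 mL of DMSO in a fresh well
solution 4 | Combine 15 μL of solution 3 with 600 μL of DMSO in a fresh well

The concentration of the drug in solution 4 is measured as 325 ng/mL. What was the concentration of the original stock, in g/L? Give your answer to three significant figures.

Step 1: 0.4 mL + 7.6 mL = 8 mL total → factor 8/0.4 = 20
Step 2: 200 μL + 400 μL = 600 μL total → factor 600/200 = 3
Step 3: 80 μL + 0.92 mL = 1000 μL total → factor 1000/80 = 12.5
Step 4: 15 μL + 600 μL = 615 μL total → factor 615/15 = 41
Overall dilution factor = 20 × 3 × 12.5 × 41 = 30750
Stock = 325 ng/mL × 30750 = 9.994 × 10^6 ng/mL = 9.99 g/L

9.99 g/L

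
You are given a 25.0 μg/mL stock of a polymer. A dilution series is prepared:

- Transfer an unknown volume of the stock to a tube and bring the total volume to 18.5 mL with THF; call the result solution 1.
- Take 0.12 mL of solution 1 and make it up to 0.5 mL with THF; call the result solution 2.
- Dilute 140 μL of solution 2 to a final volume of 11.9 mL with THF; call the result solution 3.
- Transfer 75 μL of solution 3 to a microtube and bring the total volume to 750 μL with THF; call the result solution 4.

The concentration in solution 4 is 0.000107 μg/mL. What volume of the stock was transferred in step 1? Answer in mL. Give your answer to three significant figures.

Step 1: v brought to 18.5 mL → factor = 18.5 mL/v
Step 2: 0.12 mL brought to 0.5 mL → factor 0.5/0.12 = 4.1667
Step 3: 140 μL brought to 11.9 mL → factor 11900/140 = 85
Step 4: 75 μL brought to 750 μL → factor 750/75 = 10
Product of known-step factors = 3541.7
Overall factor = 25.0 μg/mL / (0.000107 μg/mL) = 2.3364 × 10^5
Step-1 factor = 2.3364 × 10^5 / 3541.7 = 65.97
v = 18.5 mL / 65.97 = 0.280 mL

0.280 mL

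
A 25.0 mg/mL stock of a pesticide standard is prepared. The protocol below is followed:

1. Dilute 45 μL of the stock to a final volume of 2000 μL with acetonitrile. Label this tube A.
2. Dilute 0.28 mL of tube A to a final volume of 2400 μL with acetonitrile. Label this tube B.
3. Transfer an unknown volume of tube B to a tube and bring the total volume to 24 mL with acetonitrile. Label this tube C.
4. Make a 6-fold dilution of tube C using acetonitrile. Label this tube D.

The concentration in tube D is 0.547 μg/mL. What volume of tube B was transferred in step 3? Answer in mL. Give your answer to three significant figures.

1.20 mL

Step 1: 45 μL brought to 2000 μL → factor 2000/45 = 44.444
Step 2: 0.28 mL brought to 2400 μL → factor 2.4/0.28 = 8.5714
Step 3: v brought to 24 mL → factor = 24 mL/v
Step 4: 6-fold → factor 6
Product of known-step factors = 2285.7
Overall factor = 25.0 mg/mL / (0.547 μg/mL) = 45704
Step-3 factor = 45704 / 2285.7 = 19.995
v = 24 mL / 19.995 = 1.20 mL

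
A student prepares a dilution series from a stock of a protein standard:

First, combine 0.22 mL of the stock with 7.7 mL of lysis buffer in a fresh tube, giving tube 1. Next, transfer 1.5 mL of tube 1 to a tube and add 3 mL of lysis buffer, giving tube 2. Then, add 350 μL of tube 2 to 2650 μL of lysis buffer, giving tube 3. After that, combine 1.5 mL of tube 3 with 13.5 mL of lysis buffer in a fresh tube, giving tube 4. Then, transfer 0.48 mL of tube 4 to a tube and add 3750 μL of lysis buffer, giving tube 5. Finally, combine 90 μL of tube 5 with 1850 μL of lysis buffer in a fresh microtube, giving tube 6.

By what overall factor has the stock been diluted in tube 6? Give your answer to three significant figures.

Step 1: 0.22 mL + 7.7 mL = 7.92 mL total → factor 7.92/0.22 = 36
Step 2: 1.5 mL + 3 mL = 4.5 mL total → factor 4.5/1.5 = 3
Step 3: 350 μL + 2650 μL = 3000 μL total → factor 3000/350 = 8.5714
Step 4: 1.5 mL + 13.5 mL = 15 mL total → factor 15/1.5 = 10
Step 5: 0.48 mL + 3750 μL = 4.23 mL total → factor 4.23/0.48 = 8.8125
Step 6: 90 μL + 1850 μL = 1940 μL total → factor 1940/90 = 21.556
Overall dilution factor = 36 × 3 × 8.5714 × 10 × 8.8125 × 21.556 = 1.7585 × 10^6

1.76 × 10^6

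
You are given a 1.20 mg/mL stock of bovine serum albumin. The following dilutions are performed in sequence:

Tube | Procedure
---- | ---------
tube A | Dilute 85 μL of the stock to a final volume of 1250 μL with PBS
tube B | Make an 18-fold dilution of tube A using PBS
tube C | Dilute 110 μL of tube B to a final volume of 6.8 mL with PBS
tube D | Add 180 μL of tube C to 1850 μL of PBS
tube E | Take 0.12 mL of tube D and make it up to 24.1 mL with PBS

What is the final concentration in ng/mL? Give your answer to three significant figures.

0.0324 ng/mL

Step 1: 85 μL brought to 1250 μL → factor 1250/85 = 14.706
Step 2: 18-fold → factor 18
Step 3: 110 μL brought to 6.8 mL → factor 6800/110 = 61.818
Step 4: 180 μL + 1850 μL = 2030 μL total → factor 2030/180 = 11.278
Step 5: 0.12 mL brought to 24.1 mL → factor 24.1/0.12 = 200.83
Overall dilution factor = 14.706 × 18 × 61.818 × 11.278 × 200.83 = 3.7063 × 10^7
Final = 1.20 mg/mL / 3.7063 × 10^7 = 3.238 × 10^-8 mg/mL = 0.0324 ng/mL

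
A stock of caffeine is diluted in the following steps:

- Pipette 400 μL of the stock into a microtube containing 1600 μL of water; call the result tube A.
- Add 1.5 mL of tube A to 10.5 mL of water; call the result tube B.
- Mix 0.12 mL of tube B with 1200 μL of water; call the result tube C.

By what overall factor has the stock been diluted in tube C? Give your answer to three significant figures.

440

Step 1: 400 μL + 1600 μL = 2000 μL total → factor 2000/400 = 5
Step 2: 1.5 mL + 10.5 mL = 12 mL total → factor 12/1.5 = 8
Step 3: 0.12 mL + 1200 μL = 1.32 mL total → factor 1.32/0.12 = 11
Overall dilution factor = 5 × 8 × 11 = 440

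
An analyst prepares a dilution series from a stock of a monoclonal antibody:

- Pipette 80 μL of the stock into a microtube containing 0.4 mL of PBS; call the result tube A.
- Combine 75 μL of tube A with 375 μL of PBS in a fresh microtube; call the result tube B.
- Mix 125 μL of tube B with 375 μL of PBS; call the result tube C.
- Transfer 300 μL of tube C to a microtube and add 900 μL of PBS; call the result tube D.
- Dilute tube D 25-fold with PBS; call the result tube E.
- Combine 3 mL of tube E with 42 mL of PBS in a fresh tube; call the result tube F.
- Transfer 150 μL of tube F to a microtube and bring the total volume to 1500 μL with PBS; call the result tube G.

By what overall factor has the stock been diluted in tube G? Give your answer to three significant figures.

Step 1: 80 μL + 0.4 mL = 480 μL total → factor 480/80 = 6
Step 2: 75 μL + 375 μL = 450 μL total → factor 450/75 = 6
Step 3: 125 μL + 375 μL = 500 μL total → factor 500/125 = 4
Step 4: 300 μL + 900 μL = 1200 μL total → factor 1200/300 = 4
Step 5: 25-fold → factor 25
Step 6: 3 mL + 42 mL = 45 mL total → factor 45/3 = 15
Step 7: 150 μL brought to 1500 μL → factor 1500/150 = 10
Overall dilution factor = 6 × 6 × 4 × 4 × 25 × 15 × 10 = 2.16 × 10^6

2.16 × 10^6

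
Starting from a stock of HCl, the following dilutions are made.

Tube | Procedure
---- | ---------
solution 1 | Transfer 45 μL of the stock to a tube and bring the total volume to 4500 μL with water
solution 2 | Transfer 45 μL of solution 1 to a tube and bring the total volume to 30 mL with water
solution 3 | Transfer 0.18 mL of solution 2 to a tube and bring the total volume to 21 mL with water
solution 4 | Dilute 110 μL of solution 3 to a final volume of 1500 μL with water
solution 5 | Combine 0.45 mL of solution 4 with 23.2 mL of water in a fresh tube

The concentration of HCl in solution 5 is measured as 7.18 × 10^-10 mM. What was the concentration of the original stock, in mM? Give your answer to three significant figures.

4.00 mM

Step 1: 45 μL brought to 4500 μL → factor 4500/45 = 100
Step 2: 45 μL brought to 30 mL → factor 30000/45 = 666.67
Step 3: 0.18 mL brought to 21 mL → factor 21/0.18 = 116.67
Step 4: 110 μL brought to 1500 μL → factor 1500/110 = 13.636
Step 5: 0.45 mL + 23.2 mL = 23.65 mL total → factor 23.65/0.45 = 52.556
Overall dilution factor = 100 × 666.67 × 116.67 × 13.636 × 52.556 = 5.5741 × 10^9
Stock = 7.18 × 10^-10 mM × 5.5741 × 10^9 = 4.00 mM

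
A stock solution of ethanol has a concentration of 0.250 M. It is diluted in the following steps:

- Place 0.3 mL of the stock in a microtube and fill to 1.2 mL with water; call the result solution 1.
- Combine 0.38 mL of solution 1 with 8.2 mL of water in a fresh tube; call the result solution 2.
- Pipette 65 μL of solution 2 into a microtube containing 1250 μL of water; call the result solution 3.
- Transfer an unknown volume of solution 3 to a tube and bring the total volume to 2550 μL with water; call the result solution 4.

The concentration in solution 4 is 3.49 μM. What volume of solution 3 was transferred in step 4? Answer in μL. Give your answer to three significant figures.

Step 1: 0.3 mL brought to 1.2 mL → factor 1.2/0.3 = 4
Step 2: 0.38 mL + 8.2 mL = 8.58 mL total → factor 8.58/0.38 = 22.579
Step 3: 65 μL + 1250 μL = 1315 μL total → factor 1315/65 = 20.231
Step 4: v brought to 2550 μL → factor = 2550 μL/v
Product of known-step factors = 1827.2
Overall factor = 0.250 M / (3.49 μM) = 71633
Step-4 factor = 71633 / 1827.2 = 39.205
v = 2550 μL / 39.205 = 65.0 μL

65.0 μL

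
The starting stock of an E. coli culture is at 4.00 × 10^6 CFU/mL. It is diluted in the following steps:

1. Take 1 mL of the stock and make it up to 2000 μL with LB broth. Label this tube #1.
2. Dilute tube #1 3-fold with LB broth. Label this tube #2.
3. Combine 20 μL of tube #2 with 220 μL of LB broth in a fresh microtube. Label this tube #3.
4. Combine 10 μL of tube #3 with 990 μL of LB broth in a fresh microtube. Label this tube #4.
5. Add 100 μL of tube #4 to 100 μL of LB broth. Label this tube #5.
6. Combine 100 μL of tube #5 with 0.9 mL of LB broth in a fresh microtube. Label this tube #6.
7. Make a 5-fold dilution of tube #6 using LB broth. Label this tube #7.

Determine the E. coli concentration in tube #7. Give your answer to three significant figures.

Step 1: 1 mL brought to 2000 μL → factor 2/1 = 2
Step 2: 3-fold → factor 3
Step 3: 20 μL + 220 μL = 240 μL total → factor 240/20 = 12
Step 4: 10 μL + 990 μL = 1000 μL total → factor 1000/10 = 100
Step 5: 100 μL + 100 μL = 200 μL total → factor 200/100 = 2
Step 6: 100 μL + 0.9 mL = 1000 μL total → factor 1000/100 = 10
Step 7: 5-fold → factor 5
Overall dilution factor = 2 × 3 × 12 × 100 × 2 × 10 × 5 = 7.2 × 10^5
Final = 4.00 × 10^6 CFU/mL / 7.2 × 10^5 = 5.56 CFU/mL

5.56 CFU/mL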